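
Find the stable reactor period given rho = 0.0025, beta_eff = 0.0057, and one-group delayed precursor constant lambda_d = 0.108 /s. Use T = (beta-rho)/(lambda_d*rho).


T = (beta - rho) / (lambda_d * rho)
T = (0.0057 - 0.0025) / (0.108 * 0.0025)
T = 11.852 s

11.852


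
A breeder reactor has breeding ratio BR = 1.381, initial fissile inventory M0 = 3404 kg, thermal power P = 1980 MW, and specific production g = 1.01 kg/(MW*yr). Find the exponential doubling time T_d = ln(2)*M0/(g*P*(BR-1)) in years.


Breeding gain G = BR - 1 = 1.381 - 1 = 0.381
Fissile production rate = g * P * G = 1.01 * 1980 * 0.381 = 761.9238 kg/yr
T_d = ln(2) * M0 / (g * P * G)
T_d = ln(2) * 3404 / 761.9238 = 3.0967 yr

3.0967


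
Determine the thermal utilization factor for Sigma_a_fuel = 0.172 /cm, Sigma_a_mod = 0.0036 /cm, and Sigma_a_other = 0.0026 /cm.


f = Sigma_a_fuel / (Sigma_a_fuel + Sigma_a_mod + Sigma_a_other)
f = 0.172 / (0.172 + 0.0036 + 0.0026)
f = 0.96521

0.96521


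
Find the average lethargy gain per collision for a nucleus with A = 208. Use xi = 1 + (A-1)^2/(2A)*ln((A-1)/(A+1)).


xi = 1 + (A-1)^2/(2A) * ln((A-1)/(A+1))
xi = 1 + (208-1)^2/(2*208) * ln((208-1)/(208 +1))
xi = 0.0095846

0.0095846


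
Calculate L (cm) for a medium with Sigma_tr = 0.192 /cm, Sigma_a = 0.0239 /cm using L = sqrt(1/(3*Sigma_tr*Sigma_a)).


D = 1 / (3 * Sigma_tr) = 1 / (3 * 0.192) = 1.736111 cm
L = sqrt(D / Sigma_a)
L = sqrt(1.736111 / 0.0239)
L = 8.5229 cm

8.5229


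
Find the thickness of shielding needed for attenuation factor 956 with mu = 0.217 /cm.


x = ln(factor) / mu
x = ln(956) / 0.217
x = 31.626 cm

31.626


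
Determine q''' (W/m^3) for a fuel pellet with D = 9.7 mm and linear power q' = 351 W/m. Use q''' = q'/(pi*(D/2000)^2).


r = D / 2 / 1000 = 9.7 / 2 / 1000 = 0.00485 m
q''' = q' / (pi * r^2)
q''' = 351 / (pi * 0.00485^2)
q''' = 4.7498e+06 W/m^3

4.7498e+06


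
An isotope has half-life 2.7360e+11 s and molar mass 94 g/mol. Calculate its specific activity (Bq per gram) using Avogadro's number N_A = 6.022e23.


lambda = ln(2) / t_half = ln(2) / 2.7360e+11 = 2.533433e-12 /s
SA = lambda * N_A / M
SA = 2.533433e-12 * 6.022e23 / 94
SA = 1.6230e+10 Bq/g

1.6230e+10


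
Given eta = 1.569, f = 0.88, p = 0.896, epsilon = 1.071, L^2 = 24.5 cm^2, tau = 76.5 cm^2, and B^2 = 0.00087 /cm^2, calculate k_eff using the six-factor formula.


k_inf = eta*f*p*eps = 1.569*0.88*0.896*1.071 = 1.324961
P_TNL = 1/(1 + L^2*B^2) = 1/(1 + 24.5*0.00087) = 0.9791298
P_FNL = exp(-B^2*tau) = exp(-0.00087*76.5) = 0.9356115
k_eff = k_inf * P_TNL * P_FNL = 1.324961 * 0.9791298 * 0.9356115
k_eff = 1.2138

1.2138


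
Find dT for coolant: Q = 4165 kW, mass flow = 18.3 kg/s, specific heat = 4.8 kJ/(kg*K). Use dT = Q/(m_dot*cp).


dT = Q / (m_dot * cp)
dT = 4165 / (18.3 * 4.8)
dT = 47.416 C

47.416


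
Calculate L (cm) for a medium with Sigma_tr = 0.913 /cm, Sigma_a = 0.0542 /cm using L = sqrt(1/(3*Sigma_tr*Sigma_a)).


D = 1 / (3 * Sigma_tr) = 1 / (3 * 0.913) = 0.3650968 cm
L = sqrt(D / Sigma_a)
L = sqrt(0.3650968 / 0.0542)
L = 2.5954 cm

2.5954


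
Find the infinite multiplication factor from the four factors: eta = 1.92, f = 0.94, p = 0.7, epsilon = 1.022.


k_inf = eta * f * p * epsilon
k_inf = 1.92 * 0.94 * 0.7 * 1.022
k_inf = 1.2912

1.2912


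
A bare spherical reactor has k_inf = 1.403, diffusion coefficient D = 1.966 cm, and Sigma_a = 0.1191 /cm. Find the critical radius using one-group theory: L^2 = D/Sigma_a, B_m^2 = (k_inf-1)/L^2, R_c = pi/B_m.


L^2 = D / Sigma_a = 1.966 / 0.1191 = 16.50714 cm^2
B_m^2 = (k_inf - 1) / L^2 = (1.403 - 1) / 16.50714 = 0.02441368 /cm^2
For a bare sphere: B_g = pi/R, so R_c = pi / sqrt(B_m^2)
R_c = pi / sqrt(0.02441368) = 20.106 cm

20.106


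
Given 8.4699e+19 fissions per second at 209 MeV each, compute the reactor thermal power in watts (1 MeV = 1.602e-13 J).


P = fission_rate * E_MeV * 1.602e-13
P = 8.4699e+19 * 209 * 1.602e-13
P = 2.8359e+09 W

2.8359e+09


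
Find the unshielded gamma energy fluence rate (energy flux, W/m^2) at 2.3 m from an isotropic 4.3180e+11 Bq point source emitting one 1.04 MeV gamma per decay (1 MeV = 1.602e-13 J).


psi = A * E * 1.602e-13 / (4*pi*r^2)
psi = 4.3180e+11 * 1.04 * 1.602e-13 / (4*pi*2.3^2)
psi = 0.0010822 W/m^2

0.0010822


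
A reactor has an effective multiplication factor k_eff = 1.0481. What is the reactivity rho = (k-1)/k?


rho = (k_eff - 1) / k_eff
rho = (1.0481 - 1) / 1.0481
rho = 0.045893

0.045893


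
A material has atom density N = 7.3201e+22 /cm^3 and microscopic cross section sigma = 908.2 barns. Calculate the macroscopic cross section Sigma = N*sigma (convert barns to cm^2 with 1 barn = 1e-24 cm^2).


Sigma = N * sigma_barns * 1e-24
Sigma = 7.3201e+22 * 908.2 * 1e-24
Sigma = 66.481 /cm

66.481


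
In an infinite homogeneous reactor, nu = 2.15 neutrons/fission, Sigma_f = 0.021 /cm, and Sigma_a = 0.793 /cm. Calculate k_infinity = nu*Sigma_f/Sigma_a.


k_inf = nu * Sigma_f / Sigma_a
k_inf = 2.15 * 0.021 / 0.793
k_inf = 0.056936

0.056936


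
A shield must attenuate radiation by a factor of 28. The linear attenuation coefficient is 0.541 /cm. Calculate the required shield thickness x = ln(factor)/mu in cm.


x = ln(factor) / mu
x = ln(28) / 0.541
x = 6.1593 cm

6.1593


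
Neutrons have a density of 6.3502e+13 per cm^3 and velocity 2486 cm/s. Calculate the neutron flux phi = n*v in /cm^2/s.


phi = n * v
phi = 6.3502e+13 * 2486
phi = 1.5787e+17 /cm^2/s

1.5787e+17


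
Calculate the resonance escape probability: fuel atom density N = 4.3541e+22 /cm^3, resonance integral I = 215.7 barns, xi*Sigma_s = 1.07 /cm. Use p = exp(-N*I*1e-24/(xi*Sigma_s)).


p = exp(-N * I * 1e-24 / (xi*Sigma_s))
p = exp(-4.3541e+22 * 215.7 * 1e-24 / 1.07)
p = 1.5418e-04

1.5418e-04


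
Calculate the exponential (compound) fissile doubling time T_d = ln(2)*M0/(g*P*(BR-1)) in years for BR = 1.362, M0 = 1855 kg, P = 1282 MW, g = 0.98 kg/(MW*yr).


Breeding gain G = BR - 1 = 1.362 - 1 = 0.362
Fissile production rate = g * P * G = 0.98 * 1282 * 0.362 = 454.80232 kg/yr
T_d = ln(2) * M0 / (g * P * G)
T_d = ln(2) * 1855 / 454.80232 = 2.8271 yr

2.8271


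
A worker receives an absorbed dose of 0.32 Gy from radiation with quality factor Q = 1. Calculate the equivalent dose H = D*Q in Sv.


H = D * Q
H = 0.32 * 1
H = 0.32000 Sv

0.32000


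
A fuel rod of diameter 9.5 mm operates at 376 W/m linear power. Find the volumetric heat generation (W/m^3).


r = D / 2 / 1000 = 9.5 / 2 / 1000 = 0.00475 m
q''' = q' / (pi * r^2)
q''' = 376 / (pi * 0.00475^2)
q''' = 5.3046e+06 W/m^3

5.3046e+06


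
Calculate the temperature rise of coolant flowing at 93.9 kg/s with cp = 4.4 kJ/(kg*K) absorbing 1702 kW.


dT = Q / (m_dot * cp)
dT = 1702 / (93.9 * 4.4)
dT = 4.1195 C

4.1195


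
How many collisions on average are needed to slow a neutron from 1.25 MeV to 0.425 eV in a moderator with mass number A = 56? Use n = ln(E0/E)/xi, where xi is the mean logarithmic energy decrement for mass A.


xi = 1 + (A-1)^2/(2A)*ln((A-1)/(A+1)) = 0.03529286 (for A = 56)
n = ln(E0/E) / xi
n = ln(1.25e6 / 0.425) / 0.03529286
n = ln(2.941176e+06) / 0.03529286 = 422.02

422.02


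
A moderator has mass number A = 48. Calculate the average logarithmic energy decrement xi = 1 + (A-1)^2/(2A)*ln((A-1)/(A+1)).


xi = 1 + (A-1)^2/(2A) * ln((A-1)/(A+1))
xi = 1 + (48-1)^2/(2*48) * ln((48-1)/(48 +1))
xi = 0.041094

0.041094


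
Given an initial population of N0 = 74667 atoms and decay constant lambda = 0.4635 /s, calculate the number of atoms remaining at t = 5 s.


N = N0 * exp(-lambda * t)
N = 74667 * exp(-0.4635 * 5)
N = 7356.2

7356.2


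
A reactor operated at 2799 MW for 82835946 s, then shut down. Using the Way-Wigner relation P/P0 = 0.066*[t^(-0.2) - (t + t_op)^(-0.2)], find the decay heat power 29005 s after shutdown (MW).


P/P0 = 0.066 * [t^(-0.2) - (t + t_op)^(-0.2)]
P/P0 = 0.066 * [29005^(-0.2) - (29005 + 82835946)^(-0.2)]
P/P0 = 0.066 * [0.1280871 - 0.02608110] = 0.006732396
P = 2799 * 0.006732396 = 18.844 MW

18.844


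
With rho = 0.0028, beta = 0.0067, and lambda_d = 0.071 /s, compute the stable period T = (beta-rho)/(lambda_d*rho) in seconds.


T = (beta - rho) / (lambda_d * rho)
T = (0.0067 - 0.0028) / (0.071 * 0.0028)
T = 19.618 s

19.618


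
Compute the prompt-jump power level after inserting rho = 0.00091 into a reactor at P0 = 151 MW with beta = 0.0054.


P1/P0 = beta / (beta - rho)
P1/P0 = 0.0054 / (0.0054 - 0.00091) = 1.202673
P1 = 151 * 1.202673 = 181.60 MW

181.60


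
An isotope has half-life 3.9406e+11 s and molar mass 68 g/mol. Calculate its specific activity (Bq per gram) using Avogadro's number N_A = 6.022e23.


lambda = ln(2) / t_half = ln(2) / 3.9406e+11 = 1.758989e-12 /s
SA = lambda * N_A / M
SA = 1.758989e-12 * 6.022e23 / 68
SA = 1.5577e+10 Bq/g

1.5577e+10


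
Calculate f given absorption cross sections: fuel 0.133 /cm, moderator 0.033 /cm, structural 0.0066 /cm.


f = Sigma_a_fuel / (Sigma_a_fuel + Sigma_a_mod + Sigma_a_other)
f = 0.133 / (0.133 + 0.033 + 0.0066)
f = 0.77057

0.77057


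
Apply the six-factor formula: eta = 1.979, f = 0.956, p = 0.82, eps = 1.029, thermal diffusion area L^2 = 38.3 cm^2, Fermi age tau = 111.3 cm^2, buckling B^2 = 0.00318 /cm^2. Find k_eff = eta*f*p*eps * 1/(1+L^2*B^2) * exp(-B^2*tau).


k_inf = eta*f*p*eps = 1.979*0.956*0.82*1.029 = 1.596368
P_TNL = 1/(1 + L^2*B^2) = 1/(1 + 38.3*0.00318) = 0.8914293
P_FNL = exp(-B^2*tau) = exp(-0.00318*111.3) = 0.7019213
k_eff = k_inf * P_TNL * P_FNL = 1.596368 * 0.8914293 * 0.7019213
k_eff = 0.99887

0.99887


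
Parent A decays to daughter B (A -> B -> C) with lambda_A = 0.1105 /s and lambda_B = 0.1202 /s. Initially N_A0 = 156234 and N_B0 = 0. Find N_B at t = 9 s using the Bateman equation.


N_B(t) = lambda_A * N_A0 / (lambda_B - lambda_A) * [exp(-lambda_A*t) - exp(-lambda_B*t)]
exp(-0.1105*9) = 0.3699084; exp(-0.1202*9) = 0.3389848
N_B = 0.1105 * 156234 / (0.1202 - 0.1105) * (0.3699084 - 0.3389848)
N_B = 55037

55037


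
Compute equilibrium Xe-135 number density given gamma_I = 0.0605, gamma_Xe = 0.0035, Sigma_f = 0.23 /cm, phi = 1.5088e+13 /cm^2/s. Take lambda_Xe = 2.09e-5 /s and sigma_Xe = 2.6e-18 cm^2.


Xe_eq = (gamma_I + gamma_Xe) * Sigma_f * phi / (lambda_Xe + sigma_Xe * phi)
Numerator = (0.0605 + 0.0035) * 0.23 * 1.5088e+13 = 2.220954e+11
Denominator = 2.09e-5 + 2.6e-18 * 1.5088e+13 = 6.012880e-05
Xe_eq = 2.220954e+11 / 6.012880e-05 = 3.6937e+15 /cm^3

3.6937e+15


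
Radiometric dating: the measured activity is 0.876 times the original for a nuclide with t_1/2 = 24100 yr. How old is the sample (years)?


lambda = ln(2) / t_half = ln(2) / 24100 = 2.876129e-05 /yr
t = -ln(A/A0) / lambda
t = -ln(0.876) / 2.876129e-05
t = 4603.0 yr

4603.0


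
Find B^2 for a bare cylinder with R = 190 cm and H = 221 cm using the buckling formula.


B^2 = (2.405/R)^2 + (pi/H)^2
B^2 = (2.405/190)^2 + (pi/221)^2
B^2 = 3.6230e-04 /cm^2

3.6230e-04


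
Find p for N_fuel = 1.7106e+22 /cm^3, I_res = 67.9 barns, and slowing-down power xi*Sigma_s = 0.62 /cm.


p = exp(-N * I * 1e-24 / (xi*Sigma_s))
p = exp(-1.7106e+22 * 67.9 * 1e-24 / 0.62)
p = 0.15360

0.15360


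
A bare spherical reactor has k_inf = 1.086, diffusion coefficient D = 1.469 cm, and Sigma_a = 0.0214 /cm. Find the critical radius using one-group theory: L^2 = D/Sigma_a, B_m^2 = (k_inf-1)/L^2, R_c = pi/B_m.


L^2 = D / Sigma_a = 1.469 / 0.0214 = 68.64486 cm^2
B_m^2 = (k_inf - 1) / L^2 = (1.086 - 1) / 68.64486 = 0.001252825 /cm^2
For a bare sphere: B_g = pi/R, so R_c = pi / sqrt(B_m^2)
R_c = pi / sqrt(0.001252825) = 88.757 cm

88.757


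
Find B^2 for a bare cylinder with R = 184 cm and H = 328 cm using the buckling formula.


B^2 = (2.405/R)^2 + (pi/H)^2
B^2 = (2.405/184)^2 + (pi/328)^2
B^2 = 2.6258e-04 /cm^2

2.6258e-04


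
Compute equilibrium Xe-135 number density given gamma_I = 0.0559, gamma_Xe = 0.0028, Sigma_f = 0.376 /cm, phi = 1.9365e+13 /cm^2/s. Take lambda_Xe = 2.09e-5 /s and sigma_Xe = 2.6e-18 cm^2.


Xe_eq = (gamma_I + gamma_Xe) * Sigma_f * phi / (lambda_Xe + sigma_Xe * phi)
Numerator = (0.0559 + 0.0028) * 0.376 * 1.9365e+13 = 4.274088e+11
Denominator = 2.09e-5 + 2.6e-18 * 1.9365e+13 = 7.124900e-05
Xe_eq = 4.274088e+11 / 7.124900e-05 = 5.9988e+15 /cm^3

5.9988e+15


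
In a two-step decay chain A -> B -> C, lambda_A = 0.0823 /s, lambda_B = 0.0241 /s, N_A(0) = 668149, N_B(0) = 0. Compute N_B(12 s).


N_B(t) = lambda_A * N_A0 / (lambda_B - lambda_A) * [exp(-lambda_A*t) - exp(-lambda_B*t)]
exp(-0.0823*12) = 0.3724695; exp(-0.0241*12) = 0.7488624
N_B = 0.0823 * 668149 / (0.0241 - 0.0823) * (0.3724695 - 0.7488624)
N_B = 355624

355624


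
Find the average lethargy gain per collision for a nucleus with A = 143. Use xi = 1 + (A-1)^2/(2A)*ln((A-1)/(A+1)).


xi = 1 + (A-1)^2/(2A) * ln((A-1)/(A+1))
xi = 1 + (143-1)^2/(2*143) * ln((143-1)/(143 +1))
xi = 0.013921

0.013921


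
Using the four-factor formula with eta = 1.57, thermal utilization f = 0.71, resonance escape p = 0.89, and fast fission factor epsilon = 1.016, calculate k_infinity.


k_inf = eta * f * p * epsilon
k_inf = 1.57 * 0.71 * 0.89 * 1.016
k_inf = 1.0080

1.0080


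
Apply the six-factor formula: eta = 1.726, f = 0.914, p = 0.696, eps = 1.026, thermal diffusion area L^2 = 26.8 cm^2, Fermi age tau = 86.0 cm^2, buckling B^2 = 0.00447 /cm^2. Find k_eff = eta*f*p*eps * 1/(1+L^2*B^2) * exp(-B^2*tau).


k_inf = eta*f*p*eps = 1.726*0.914*0.696*1.026 = 1.126532
P_TNL = 1/(1 + L^2*B^2) = 1/(1 + 26.8*0.00447) = 0.8930198
P_FNL = exp(-B^2*tau) = exp(-0.00447*86.0) = 0.6808454
k_eff = k_inf * P_TNL * P_FNL = 1.126532 * 0.8930198 * 0.6808454
k_eff = 0.68494

0.68494


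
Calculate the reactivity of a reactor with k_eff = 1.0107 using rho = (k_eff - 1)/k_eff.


rho = (k_eff - 1) / k_eff
rho = (1.0107 - 1) / 1.0107
rho = 0.010587

0.010587


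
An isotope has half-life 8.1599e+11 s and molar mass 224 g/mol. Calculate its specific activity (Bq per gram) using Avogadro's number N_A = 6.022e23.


lambda = ln(2) / t_half = ln(2) / 8.1599e+11 = 8.494555e-13 /s
SA = lambda * N_A / M
SA = 8.494555e-13 * 6.022e23 / 224
SA = 2.2837e+09 Bq/g

2.2837e+09


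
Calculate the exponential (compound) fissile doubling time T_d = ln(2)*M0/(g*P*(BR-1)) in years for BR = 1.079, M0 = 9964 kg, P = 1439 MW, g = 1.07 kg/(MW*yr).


Breeding gain G = BR - 1 = 1.079 - 1 = 0.079
Fissile production rate = g * P * G = 1.07 * 1439 * 0.079 = 121.63867 kg/yr
T_d = ln(2) * M0 / (g * P * G)
T_d = ln(2) * 9964 / 121.63867 = 56.779 yr

56.779


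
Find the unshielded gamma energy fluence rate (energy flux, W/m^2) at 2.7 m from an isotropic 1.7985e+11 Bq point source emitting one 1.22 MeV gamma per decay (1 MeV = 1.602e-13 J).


psi = A * E * 1.602e-13 / (4*pi*r^2)
psi = 1.7985e+11 * 1.22 * 1.602e-13 / (4*pi*2.7^2)
psi = 3.8370e-04 W/m^2

3.8370e-04


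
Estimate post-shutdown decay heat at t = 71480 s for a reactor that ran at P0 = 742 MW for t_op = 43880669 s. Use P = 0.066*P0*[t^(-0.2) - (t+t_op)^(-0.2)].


P/P0 = 0.066 * [t^(-0.2) - (t + t_op)^(-0.2)]
P/P0 = 0.066 * [71480^(-0.2) - (71480 + 43880669)^(-0.2)]
P/P0 = 0.066 * [0.1069456 - 0.02960765] = 0.005104305
P = 742 * 0.005104305 = 3.7874 MW

3.7874


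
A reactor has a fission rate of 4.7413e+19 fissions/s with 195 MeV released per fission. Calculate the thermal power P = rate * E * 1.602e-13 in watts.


P = fission_rate * E_MeV * 1.602e-13
P = 4.7413e+19 * 195 * 1.602e-13
P = 1.4811e+09 W

1.4811e+09


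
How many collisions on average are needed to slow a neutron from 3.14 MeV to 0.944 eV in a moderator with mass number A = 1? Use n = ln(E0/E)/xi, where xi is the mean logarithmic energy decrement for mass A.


xi = 1 + (A-1)^2/(2A)*ln((A-1)/(A+1)) = 1 (for A = 1)
n = ln(E0/E) / xi
n = ln(3.14e6 / 0.944) / 1
n = ln(3.326271e+06) / 1 = 15.017

15.017


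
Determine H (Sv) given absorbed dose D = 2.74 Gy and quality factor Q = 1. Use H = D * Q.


H = D * Q
H = 2.74 * 1
H = 2.7400 Sv

2.7400


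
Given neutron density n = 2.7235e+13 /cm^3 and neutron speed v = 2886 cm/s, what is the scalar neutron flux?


phi = n * v
phi = 2.7235e+13 * 2886
phi = 7.8600e+16 /cm^2/s

7.8600e+16


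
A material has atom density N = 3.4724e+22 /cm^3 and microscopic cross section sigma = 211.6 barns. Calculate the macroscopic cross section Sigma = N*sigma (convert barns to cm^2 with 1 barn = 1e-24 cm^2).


Sigma = N * sigma_barns * 1e-24
Sigma = 3.4724e+22 * 211.6 * 1e-24
Sigma = 7.3476 /cm

7.3476


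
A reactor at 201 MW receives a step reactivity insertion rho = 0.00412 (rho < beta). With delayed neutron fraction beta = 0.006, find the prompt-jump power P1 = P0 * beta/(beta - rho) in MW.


P1/P0 = beta / (beta - rho)
P1/P0 = 0.006 / (0.006 - 0.00412) = 3.191489
P1 = 201 * 3.191489 = 641.49 MW

641.49


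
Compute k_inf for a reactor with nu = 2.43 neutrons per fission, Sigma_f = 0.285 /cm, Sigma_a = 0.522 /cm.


k_inf = nu * Sigma_f / Sigma_a
k_inf = 2.43 * 0.285 / 0.522
k_inf = 1.3267

1.3267


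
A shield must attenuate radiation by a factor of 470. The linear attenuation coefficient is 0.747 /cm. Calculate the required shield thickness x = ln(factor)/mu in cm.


x = ln(factor) / mu
x = ln(470) / 0.747
x = 8.2366 cm

8.2366


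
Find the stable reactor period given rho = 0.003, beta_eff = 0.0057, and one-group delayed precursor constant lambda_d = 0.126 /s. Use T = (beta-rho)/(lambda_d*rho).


T = (beta - rho) / (lambda_d * rho)
T = (0.0057 - 0.003) / (0.126 * 0.003)
T = 7.1429 s

7.1429


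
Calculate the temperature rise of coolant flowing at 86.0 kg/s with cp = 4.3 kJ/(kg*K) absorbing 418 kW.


dT = Q / (m_dot * cp)
dT = 418 / (86.0 * 4.3)
dT = 1.1303 C

1.1303


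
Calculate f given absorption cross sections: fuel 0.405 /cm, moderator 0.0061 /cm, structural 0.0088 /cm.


f = Sigma_a_fuel / (Sigma_a_fuel + Sigma_a_mod + Sigma_a_other)
f = 0.405 / (0.405 + 0.0061 + 0.0088)
f = 0.96452

0.96452


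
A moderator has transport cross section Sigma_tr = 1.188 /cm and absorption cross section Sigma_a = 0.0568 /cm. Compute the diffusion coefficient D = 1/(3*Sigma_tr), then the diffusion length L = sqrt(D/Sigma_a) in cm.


D = 1 / (3 * Sigma_tr) = 1 / (3 * 1.188) = 0.2805836 cm
L = sqrt(D / Sigma_a)
L = sqrt(0.2805836 / 0.0568)
L = 2.2226 cm

2.2226


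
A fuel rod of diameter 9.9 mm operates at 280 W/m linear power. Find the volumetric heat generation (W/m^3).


r = D / 2 / 1000 = 9.9 / 2 / 1000 = 0.00495 m
q''' = q' / (pi * r^2)
q''' = 280 / (pi * 0.00495^2)
q''' = 3.6375e+06 W/m^3

3.6375e+06


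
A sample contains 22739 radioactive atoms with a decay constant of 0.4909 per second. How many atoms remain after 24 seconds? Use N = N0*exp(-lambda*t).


N = N0 * exp(-lambda * t)
N = 22739 * exp(-0.4909 * 24)
N = 0.17382

0.17382


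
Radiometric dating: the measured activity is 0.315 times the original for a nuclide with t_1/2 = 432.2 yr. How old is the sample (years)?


lambda = ln(2) / t_half = ln(2) / 432.2 = 0.001603765 /yr
t = -ln(A/A0) / lambda
t = -ln(0.315) / 0.001603765
t = 720.29 yr

720.29


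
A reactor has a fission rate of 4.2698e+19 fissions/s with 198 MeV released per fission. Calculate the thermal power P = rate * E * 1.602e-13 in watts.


P = fission_rate * E_MeV * 1.602e-13
P = 4.2698e+19 * 198 * 1.602e-13
P = 1.3544e+09 W

1.3544e+09


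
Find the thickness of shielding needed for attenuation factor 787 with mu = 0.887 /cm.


x = ln(factor) / mu
x = ln(787) / 0.887
x = 7.5177 cm

7.5177


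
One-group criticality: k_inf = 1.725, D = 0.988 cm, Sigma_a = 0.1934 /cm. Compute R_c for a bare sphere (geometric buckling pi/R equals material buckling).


L^2 = D / Sigma_a = 0.988 / 0.1934 = 5.108583 cm^2
B_m^2 = (k_inf - 1) / L^2 = (1.725 - 1) / 5.108583 = 0.1419180 /cm^2
For a bare sphere: B_g = pi/R, so R_c = pi / sqrt(B_m^2)
R_c = pi / sqrt(0.1419180) = 8.3393 cm

8.3393


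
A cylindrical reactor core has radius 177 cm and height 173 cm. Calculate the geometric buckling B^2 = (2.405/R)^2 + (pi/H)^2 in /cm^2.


B^2 = (2.405/R)^2 + (pi/H)^2
B^2 = (2.405/177)^2 + (pi/173)^2
B^2 = 5.1439e-04 /cm^2

5.1439e-04


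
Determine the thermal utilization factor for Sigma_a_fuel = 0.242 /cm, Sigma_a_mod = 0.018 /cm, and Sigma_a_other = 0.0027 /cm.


f = Sigma_a_fuel / (Sigma_a_fuel + Sigma_a_mod + Sigma_a_other)
f = 0.242 / (0.242 + 0.018 + 0.0027)
f = 0.92120

0.92120


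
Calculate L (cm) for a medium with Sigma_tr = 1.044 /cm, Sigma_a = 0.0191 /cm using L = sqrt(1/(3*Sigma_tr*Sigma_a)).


D = 1 / (3 * Sigma_tr) = 1 / (3 * 1.044) = 0.3192848 cm
L = sqrt(D / Sigma_a)
L = sqrt(0.3192848 / 0.0191)
L = 4.0886 cm

4.0886


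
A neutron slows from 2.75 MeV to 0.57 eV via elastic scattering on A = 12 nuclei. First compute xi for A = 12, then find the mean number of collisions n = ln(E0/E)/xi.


xi = 1 + (A-1)^2/(2A)*ln((A-1)/(A+1)) = 0.1577690 (for A = 12)
n = ln(E0/E) / xi
n = ln(2.75e6 / 0.57) / 0.1577690
n = ln(4.824561e+06) / 0.1577690 = 97.543

97.543


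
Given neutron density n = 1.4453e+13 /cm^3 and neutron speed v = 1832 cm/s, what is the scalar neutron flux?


phi = n * v
phi = 1.4453e+13 * 1832
phi = 2.6478e+16 /cm^2/s

2.6478e+16


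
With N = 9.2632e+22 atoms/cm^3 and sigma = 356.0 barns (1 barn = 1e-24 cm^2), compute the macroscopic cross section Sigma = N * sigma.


Sigma = N * sigma_barns * 1e-24
Sigma = 9.2632e+22 * 356.0 * 1e-24
Sigma = 32.977 /cm

32.977


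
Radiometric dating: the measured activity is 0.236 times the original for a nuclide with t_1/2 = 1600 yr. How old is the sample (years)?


lambda = ln(2) / t_half = ln(2) / 1600 = 4.332170e-04 /yr
t = -ln(A/A0) / lambda
t = -ln(0.236) / 4.332170e-04
t = 3333.0 yr

3333.0


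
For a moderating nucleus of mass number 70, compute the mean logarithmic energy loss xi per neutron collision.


xi = 1 + (A-1)^2/(2A) * ln((A-1)/(A+1))
xi = 1 + (70-1)^2/(2*70) * ln((70-1)/(70 +1))
xi = 0.028301

0.028301


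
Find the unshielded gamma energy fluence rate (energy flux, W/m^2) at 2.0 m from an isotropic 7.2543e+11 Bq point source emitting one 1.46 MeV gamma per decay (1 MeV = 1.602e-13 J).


psi = A * E * 1.602e-13 / (4*pi*r^2)
psi = 7.2543e+11 * 1.46 * 1.602e-13 / (4*pi*2.0^2)
psi = 0.0033755 W/m^2

0.0033755


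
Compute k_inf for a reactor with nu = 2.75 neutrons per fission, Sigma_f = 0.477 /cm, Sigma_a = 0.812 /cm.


k_inf = nu * Sigma_f / Sigma_a
k_inf = 2.75 * 0.477 / 0.812
k_inf = 1.6155

1.6155


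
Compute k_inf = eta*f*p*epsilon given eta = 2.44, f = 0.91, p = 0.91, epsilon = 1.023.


k_inf = eta * f * p * epsilon
k_inf = 2.44 * 0.91 * 0.91 * 1.023
k_inf = 2.0670

2.0670


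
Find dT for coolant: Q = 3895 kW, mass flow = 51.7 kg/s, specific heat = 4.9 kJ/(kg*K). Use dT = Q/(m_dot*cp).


dT = Q / (m_dot * cp)
dT = 3895 / (51.7 * 4.9)
dT = 15.375 C

15.375


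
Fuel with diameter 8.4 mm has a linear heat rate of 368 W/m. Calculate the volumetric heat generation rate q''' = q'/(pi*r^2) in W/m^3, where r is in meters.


r = D / 2 / 1000 = 8.4 / 2 / 1000 = 0.0042 m
q''' = q' / (pi * r^2)
q''' = 368 / (pi * 0.0042^2)
q''' = 6.6405e+06 W/m^3

6.6405e+06


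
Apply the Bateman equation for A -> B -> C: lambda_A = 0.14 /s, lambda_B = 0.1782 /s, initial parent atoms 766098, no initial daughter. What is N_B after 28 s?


N_B(t) = lambda_A * N_A0 / (lambda_B - lambda_A) * [exp(-lambda_A*t) - exp(-lambda_B*t)]
exp(-0.14*28) = 0.01984109; exp(-0.1782*28) = 0.006808387
N_B = 0.14 * 766098 / (0.1782 - 0.14) * (0.01984109 - 0.006808387)
N_B = 36592

36592


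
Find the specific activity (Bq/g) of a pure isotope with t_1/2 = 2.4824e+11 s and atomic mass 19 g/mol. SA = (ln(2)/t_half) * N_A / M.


lambda = ln(2) / t_half = ln(2) / 2.4824e+11 = 2.792246e-12 /s
SA = lambda * N_A / M
SA = 2.792246e-12 * 6.022e23 / 19
SA = 8.8500e+10 Bq/g

8.8500e+10


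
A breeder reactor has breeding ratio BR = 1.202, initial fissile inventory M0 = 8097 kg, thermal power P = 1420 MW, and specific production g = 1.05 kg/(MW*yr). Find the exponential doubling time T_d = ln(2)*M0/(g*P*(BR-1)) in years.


Breeding gain G = BR - 1 = 1.202 - 1 = 0.202
Fissile production rate = g * P * G = 1.05 * 1420 * 0.202 = 301.182 kg/yr
T_d = ln(2) * M0 / (g * P * G)
T_d = ln(2) * 8097 / 301.182 = 18.635 yr

18.635


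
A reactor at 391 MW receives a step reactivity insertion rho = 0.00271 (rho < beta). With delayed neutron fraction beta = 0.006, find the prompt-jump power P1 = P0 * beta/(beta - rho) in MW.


P1/P0 = beta / (beta - rho)
P1/P0 = 0.006 / (0.006 - 0.00271) = 1.823708
P1 = 391 * 1.823708 = 713.07 MW

713.07


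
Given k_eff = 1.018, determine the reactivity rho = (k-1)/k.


rho = (k_eff - 1) / k_eff
rho = (1.018 - 1) / 1.018
rho = 0.017682

0.017682


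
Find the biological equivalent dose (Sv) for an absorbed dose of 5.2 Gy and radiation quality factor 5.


H = D * Q
H = 5.2 * 5
H = 26.000 Sv

26.000


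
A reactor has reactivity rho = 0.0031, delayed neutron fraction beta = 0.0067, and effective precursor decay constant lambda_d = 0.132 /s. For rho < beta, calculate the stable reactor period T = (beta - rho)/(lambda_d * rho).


T = (beta - rho) / (lambda_d * rho)
T = (0.0067 - 0.0031) / (0.132 * 0.0031)
T = 8.7977 s

8.7977


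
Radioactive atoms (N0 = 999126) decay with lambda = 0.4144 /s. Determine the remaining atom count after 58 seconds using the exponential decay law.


N = N0 * exp(-lambda * t)
N = 999126 * exp(-0.4144 * 58)
N = 3.6414e-05

3.6414e-05


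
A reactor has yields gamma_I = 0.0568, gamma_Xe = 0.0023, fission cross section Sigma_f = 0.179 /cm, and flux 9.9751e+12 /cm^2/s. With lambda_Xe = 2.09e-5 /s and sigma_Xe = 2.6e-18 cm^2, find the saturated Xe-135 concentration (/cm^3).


Xe_eq = (gamma_I + gamma_Xe) * Sigma_f * phi / (lambda_Xe + sigma_Xe * phi)
Numerator = (0.0568 + 0.0023) * 0.179 * 9.9751e+12 = 1.055256e+11
Denominator = 2.09e-5 + 2.6e-18 * 9.9751e+12 = 4.683526e-05
Xe_eq = 1.055256e+11 / 4.683526e-05 = 2.2531e+15 /cm^3

2.2531e+15


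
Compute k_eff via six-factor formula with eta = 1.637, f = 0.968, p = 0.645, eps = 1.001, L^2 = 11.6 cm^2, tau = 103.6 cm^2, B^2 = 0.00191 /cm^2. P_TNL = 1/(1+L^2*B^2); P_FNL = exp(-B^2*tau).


k_inf = eta*f*p*eps = 1.637*0.968*0.645*1.001 = 1.023099
P_TNL = 1/(1 + L^2*B^2) = 1/(1 + 11.6*0.00191) = 0.9783242
P_FNL = exp(-B^2*tau) = exp(-0.00191*103.6) = 0.8204716
k_eff = k_inf * P_TNL * P_FNL = 1.023099 * 0.9783242 * 0.8204716
k_eff = 0.82123

0.82123


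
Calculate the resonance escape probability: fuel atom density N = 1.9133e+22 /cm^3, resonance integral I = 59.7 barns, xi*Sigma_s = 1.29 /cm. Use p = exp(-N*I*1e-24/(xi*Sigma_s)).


p = exp(-N * I * 1e-24 / (xi*Sigma_s))
p = exp(-1.9133e+22 * 59.7 * 1e-24 / 1.29)
p = 0.41253

0.41253


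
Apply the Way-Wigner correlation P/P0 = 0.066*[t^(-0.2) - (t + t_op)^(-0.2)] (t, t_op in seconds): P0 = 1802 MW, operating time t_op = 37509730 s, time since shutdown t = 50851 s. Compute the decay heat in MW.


P/P0 = 0.066 * [t^(-0.2) - (t + t_op)^(-0.2)]
P/P0 = 0.066 * [50851^(-0.2) - (50851 + 37509730)^(-0.2)]
P/P0 = 0.066 * [0.1144828 - 0.03055298] = 0.005539368
P = 1802 * 0.005539368 = 9.9819 MW

9.9819


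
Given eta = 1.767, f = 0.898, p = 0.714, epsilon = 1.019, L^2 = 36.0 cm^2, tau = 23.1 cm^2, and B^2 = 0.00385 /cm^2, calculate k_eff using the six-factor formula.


k_inf = eta*f*p*eps = 1.767*0.898*0.714*1.019 = 1.154477
P_TNL = 1/(1 + L^2*B^2) = 1/(1 + 36.0*0.00385) = 0.8782716
P_FNL = exp(-B^2*tau) = exp(-0.00385*23.1) = 0.9149050
k_eff = k_inf * P_TNL * P_FNL = 1.154477 * 0.8782716 * 0.9149050
k_eff = 0.92766

0.92766


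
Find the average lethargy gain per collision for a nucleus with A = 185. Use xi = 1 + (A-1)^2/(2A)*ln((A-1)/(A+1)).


xi = 1 + (A-1)^2/(2A) * ln((A-1)/(A+1))
xi = 1 + (185-1)^2/(2*185) * ln((185-1)/(185 +1))
xi = 0.010772

0.010772


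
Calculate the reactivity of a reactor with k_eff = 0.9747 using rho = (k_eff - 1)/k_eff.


rho = (k_eff - 1) / k_eff
rho = (0.9747 - 1) / 0.9747
rho = -0.025957

-0.025957


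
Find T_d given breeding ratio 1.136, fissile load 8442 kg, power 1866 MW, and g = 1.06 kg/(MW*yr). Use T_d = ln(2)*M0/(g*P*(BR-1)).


Breeding gain G = BR - 1 = 1.136 - 1 = 0.136
Fissile production rate = g * P * G = 1.06 * 1866 * 0.136 = 269.00256 kg/yr
T_d = ln(2) * M0 / (g * P * G)
T_d = ln(2) * 8442 / 269.00256 = 21.753 yr

21.753


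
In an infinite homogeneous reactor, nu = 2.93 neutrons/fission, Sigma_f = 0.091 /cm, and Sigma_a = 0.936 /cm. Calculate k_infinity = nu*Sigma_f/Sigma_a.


k_inf = nu * Sigma_f / Sigma_a
k_inf = 2.93 * 0.091 / 0.936
k_inf = 0.28486

0.28486


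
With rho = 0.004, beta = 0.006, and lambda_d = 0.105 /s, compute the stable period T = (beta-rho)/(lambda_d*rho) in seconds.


T = (beta - rho) / (lambda_d * rho)
T = (0.006 - 0.004) / (0.105 * 0.004)
T = 4.7619 s

4.7619


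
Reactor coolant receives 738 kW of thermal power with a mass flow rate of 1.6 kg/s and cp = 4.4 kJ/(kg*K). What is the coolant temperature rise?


dT = Q / (m_dot * cp)
dT = 738 / (1.6 * 4.4)
dT = 104.83 C

104.83


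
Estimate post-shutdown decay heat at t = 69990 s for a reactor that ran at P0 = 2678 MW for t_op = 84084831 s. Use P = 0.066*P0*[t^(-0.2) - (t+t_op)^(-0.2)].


P/P0 = 0.066 * [t^(-0.2) - (t + t_op)^(-0.2)]
P/P0 = 0.066 * [69990^(-0.2) - (69990 + 84084831)^(-0.2)]
P/P0 = 0.066 * [0.1073972 - 0.02600065] = 0.005372172
P = 2678 * 0.005372172 = 14.387 MW

14.387


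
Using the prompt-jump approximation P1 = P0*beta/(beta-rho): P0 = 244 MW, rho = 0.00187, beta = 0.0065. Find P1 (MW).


P1/P0 = beta / (beta - rho)
P1/P0 = 0.0065 / (0.0065 - 0.00187) = 1.403888
P1 = 244 * 1.403888 = 342.55 MW

342.55


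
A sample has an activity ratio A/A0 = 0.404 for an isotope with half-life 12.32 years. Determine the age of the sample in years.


lambda = ln(2) / t_half = ln(2) / 12.32 = 0.05626195 /yr
t = -ln(A/A0) / lambda
t = -ln(0.404) / 0.05626195
t = 16.109 yr

16.109


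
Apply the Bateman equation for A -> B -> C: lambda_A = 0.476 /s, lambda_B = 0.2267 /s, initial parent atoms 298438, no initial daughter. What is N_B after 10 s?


N_B(t) = lambda_A * N_A0 / (lambda_B - lambda_A) * [exp(-lambda_A*t) - exp(-lambda_B*t)]
exp(-0.476*10) = 0.008565609; exp(-0.2267*10) = 0.1036226
N_B = 0.476 * 298438 / (0.2267 - 0.476) * (0.008565609 - 0.1036226)
N_B = 54166

54166


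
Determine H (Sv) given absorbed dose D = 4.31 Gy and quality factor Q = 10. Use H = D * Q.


H = D * Q
H = 4.31 * 10
H = 43.100 Sv

43.100


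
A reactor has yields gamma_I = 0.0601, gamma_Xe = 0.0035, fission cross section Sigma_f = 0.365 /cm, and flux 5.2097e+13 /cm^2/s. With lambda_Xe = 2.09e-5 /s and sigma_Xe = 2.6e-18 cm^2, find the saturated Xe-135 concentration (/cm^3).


Xe_eq = (gamma_I + gamma_Xe) * Sigma_f * phi / (lambda_Xe + sigma_Xe * phi)
Numerator = (0.0601 + 0.0035) * 0.365 * 5.2097e+13 = 1.209380e+12
Denominator = 2.09e-5 + 2.6e-18 * 5.2097e+13 = 1.563522e-04
Xe_eq = 1.209380e+12 / 1.563522e-04 = 7.7350e+15 /cm^3

7.7350e+15


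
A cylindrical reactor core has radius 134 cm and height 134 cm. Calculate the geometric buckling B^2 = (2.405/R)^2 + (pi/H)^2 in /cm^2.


B^2 = (2.405/R)^2 + (pi/H)^2
B^2 = (2.405/134)^2 + (pi/134)^2
B^2 = 8.7178e-04 /cm^2

8.7178e-04


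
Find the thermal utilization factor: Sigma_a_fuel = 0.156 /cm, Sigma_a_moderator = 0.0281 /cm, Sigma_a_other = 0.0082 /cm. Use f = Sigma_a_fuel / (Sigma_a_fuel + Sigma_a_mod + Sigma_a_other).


f = Sigma_a_fuel / (Sigma_a_fuel + Sigma_a_mod + Sigma_a_other)
f = 0.156 / (0.156 + 0.0281 + 0.0082)
f = 0.81123

0.81123


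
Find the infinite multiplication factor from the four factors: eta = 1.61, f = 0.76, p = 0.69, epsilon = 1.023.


k_inf = eta * f * p * epsilon
k_inf = 1.61 * 0.76 * 0.69 * 1.023
k_inf = 0.86370

0.86370


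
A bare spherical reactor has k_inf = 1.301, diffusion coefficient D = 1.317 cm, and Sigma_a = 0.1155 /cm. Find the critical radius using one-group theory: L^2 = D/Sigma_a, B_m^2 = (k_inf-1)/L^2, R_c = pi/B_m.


L^2 = D / Sigma_a = 1.317 / 0.1155 = 11.40260 cm^2
B_m^2 = (k_inf - 1) / L^2 = (1.301 - 1) / 11.40260 = 0.02639749 /cm^2
For a bare sphere: B_g = pi/R, so R_c = pi / sqrt(B_m^2)
R_c = pi / sqrt(0.02639749) = 19.336 cm

19.336


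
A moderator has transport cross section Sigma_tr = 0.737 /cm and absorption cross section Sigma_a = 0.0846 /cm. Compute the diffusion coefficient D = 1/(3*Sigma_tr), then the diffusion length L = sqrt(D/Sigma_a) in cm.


D = 1 / (3 * Sigma_tr) = 1 / (3 * 0.737) = 0.4522840 cm
L = sqrt(D / Sigma_a)
L = sqrt(0.4522840 / 0.0846)
L = 2.3122 cm

2.3122


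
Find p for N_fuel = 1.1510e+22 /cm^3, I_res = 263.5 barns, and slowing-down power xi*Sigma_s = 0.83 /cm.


p = exp(-N * I * 1e-24 / (xi*Sigma_s))
p = exp(-1.1510e+22 * 263.5 * 1e-24 / 0.83)
p = 0.025885

0.025885


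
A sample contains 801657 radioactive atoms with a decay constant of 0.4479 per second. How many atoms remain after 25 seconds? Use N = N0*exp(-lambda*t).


N = N0 * exp(-lambda * t)
N = 801657 * exp(-0.4479 * 25)
N = 10.989

10.989


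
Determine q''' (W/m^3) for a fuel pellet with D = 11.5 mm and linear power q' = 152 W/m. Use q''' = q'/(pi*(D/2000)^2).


r = D / 2 / 1000 = 11.5 / 2 / 1000 = 0.00575 m
q''' = q' / (pi * r^2)
q''' = 152 / (pi * 0.00575^2)
q''' = 1.4634e+06 W/m^3

1.4634e+06


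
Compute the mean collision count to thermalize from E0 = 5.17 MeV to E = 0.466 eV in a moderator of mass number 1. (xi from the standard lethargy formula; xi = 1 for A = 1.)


xi = 1 + (A-1)^2/(2A)*ln((A-1)/(A+1)) = 1 (for A = 1)
n = ln(E0/E) / xi
n = ln(5.17e6 / 0.466) / 1
n = ln(1.109442e+07) / 1 = 16.222

16.222


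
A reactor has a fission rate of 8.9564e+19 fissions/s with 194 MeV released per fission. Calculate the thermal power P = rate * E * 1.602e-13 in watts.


P = fission_rate * E_MeV * 1.602e-13
P = 8.9564e+19 * 194 * 1.602e-13
P = 2.7835e+09 W

2.7835e+09


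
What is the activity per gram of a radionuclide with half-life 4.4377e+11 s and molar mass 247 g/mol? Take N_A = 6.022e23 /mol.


lambda = ln(2) / t_half = ln(2) / 4.4377e+11 = 1.561951e-12 /s
SA = lambda * N_A / M
SA = 1.561951e-12 * 6.022e23 / 247
SA = 3.8081e+09 Bq/g

3.8081e+09


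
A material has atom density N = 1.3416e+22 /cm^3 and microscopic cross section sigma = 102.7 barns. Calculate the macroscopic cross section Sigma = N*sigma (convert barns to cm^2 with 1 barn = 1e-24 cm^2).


Sigma = N * sigma_barns * 1e-24
Sigma = 1.3416e+22 * 102.7 * 1e-24
Sigma = 1.3778 /cm

1.3778


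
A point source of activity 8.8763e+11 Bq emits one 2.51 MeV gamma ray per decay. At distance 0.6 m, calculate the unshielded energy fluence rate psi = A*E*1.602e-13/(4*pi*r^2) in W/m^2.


psi = A * E * 1.602e-13 / (4*pi*r^2)
psi = 8.8763e+11 * 2.51 * 1.602e-13 / (4*pi*0.6^2)
psi = 0.078896 W/m^2

0.078896


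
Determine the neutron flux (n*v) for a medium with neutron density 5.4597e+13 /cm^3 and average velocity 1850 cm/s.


phi = n * v
phi = 5.4597e+13 * 1850
phi = 1.0100e+17 /cm^2/s

1.0100e+17


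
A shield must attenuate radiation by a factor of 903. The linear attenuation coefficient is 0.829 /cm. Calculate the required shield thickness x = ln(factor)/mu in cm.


x = ln(factor) / mu
x = ln(903) / 0.829
x = 8.2096 cm

8.2096


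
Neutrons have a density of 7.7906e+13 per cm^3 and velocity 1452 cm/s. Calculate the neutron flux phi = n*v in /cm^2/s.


phi = n * v
phi = 7.7906e+13 * 1452
phi = 1.1312e+17 /cm^2/s

1.1312e+17


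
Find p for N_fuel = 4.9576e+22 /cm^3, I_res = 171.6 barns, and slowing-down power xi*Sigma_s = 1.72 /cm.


p = exp(-N * I * 1e-24 / (xi*Sigma_s))
p = exp(-4.9576e+22 * 171.6 * 1e-24 / 1.72)
p = 0.0071113

0.0071113


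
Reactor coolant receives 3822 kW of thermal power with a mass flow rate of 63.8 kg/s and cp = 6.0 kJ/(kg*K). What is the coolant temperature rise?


dT = Q / (m_dot * cp)
dT = 3822 / (63.8 * 6.0)
dT = 9.9843 C

9.9843


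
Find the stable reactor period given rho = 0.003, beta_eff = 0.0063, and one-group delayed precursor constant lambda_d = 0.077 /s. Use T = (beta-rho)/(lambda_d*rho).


T = (beta - rho) / (lambda_d * rho)
T = (0.0063 - 0.003) / (0.077 * 0.003)
T = 14.286 s

14.286


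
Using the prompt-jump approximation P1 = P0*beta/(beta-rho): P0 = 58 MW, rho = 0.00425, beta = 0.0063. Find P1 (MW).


P1/P0 = beta / (beta - rho)
P1/P0 = 0.0063 / (0.0063 - 0.00425) = 3.073171
P1 = 58 * 3.073171 = 178.24 MW

178.24


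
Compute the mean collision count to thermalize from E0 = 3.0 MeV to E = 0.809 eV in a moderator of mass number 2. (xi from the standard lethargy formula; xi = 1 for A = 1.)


xi = 1 + (A-1)^2/(2A)*ln((A-1)/(A+1)) = 0.7253469 (for A = 2)
n = ln(E0/E) / xi
n = ln(3.0e6 / 0.809) / 0.7253469
n = ln(3.708282e+06) / 0.7253469 = 20.854

20.854


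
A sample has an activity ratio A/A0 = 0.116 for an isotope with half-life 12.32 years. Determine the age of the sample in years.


lambda = ln(2) / t_half = ln(2) / 12.32 = 0.05626195 /yr
t = -ln(A/A0) / lambda
t = -ln(0.116) / 0.05626195
t = 38.288 yr

38.288


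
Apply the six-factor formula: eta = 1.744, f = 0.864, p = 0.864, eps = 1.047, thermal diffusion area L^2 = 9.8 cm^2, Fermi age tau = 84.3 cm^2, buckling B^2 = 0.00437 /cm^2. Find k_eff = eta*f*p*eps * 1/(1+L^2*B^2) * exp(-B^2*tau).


k_inf = eta*f*p*eps = 1.744*0.864*0.864*1.047 = 1.363078
P_TNL = 1/(1 + L^2*B^2) = 1/(1 + 9.8*0.00437) = 0.9589327
P_FNL = exp(-B^2*tau) = exp(-0.00437*84.3) = 0.6918466
k_eff = k_inf * P_TNL * P_FNL = 1.363078 * 0.9589327 * 0.6918466
k_eff = 0.90431

0.90431


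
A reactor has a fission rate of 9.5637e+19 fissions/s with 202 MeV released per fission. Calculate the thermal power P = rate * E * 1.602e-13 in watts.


P = fission_rate * E_MeV * 1.602e-13
P = 9.5637e+19 * 202 * 1.602e-13
P = 3.0949e+09 W

3.0949e+09


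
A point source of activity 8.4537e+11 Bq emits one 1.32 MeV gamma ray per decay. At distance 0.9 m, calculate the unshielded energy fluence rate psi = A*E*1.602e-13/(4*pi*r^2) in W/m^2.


psi = A * E * 1.602e-13 / (4*pi*r^2)
psi = 8.4537e+11 * 1.32 * 1.602e-13 / (4*pi*0.9^2)
psi = 0.017563 W/m^2

0.017563


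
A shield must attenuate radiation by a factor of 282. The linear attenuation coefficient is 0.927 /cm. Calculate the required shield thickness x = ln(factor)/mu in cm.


x = ln(factor) / mu
x = ln(282) / 0.927
x = 6.0862 cm

6.0862


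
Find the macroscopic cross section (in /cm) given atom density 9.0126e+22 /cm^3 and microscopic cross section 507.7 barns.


Sigma = N * sigma_barns * 1e-24
Sigma = 9.0126e+22 * 507.7 * 1e-24
Sigma = 45.757 /cm

45.757


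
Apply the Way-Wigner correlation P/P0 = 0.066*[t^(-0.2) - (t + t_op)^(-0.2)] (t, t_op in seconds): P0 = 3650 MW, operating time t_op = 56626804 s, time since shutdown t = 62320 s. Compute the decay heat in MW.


P/P0 = 0.066 * [t^(-0.2) - (t + t_op)^(-0.2)]
P/P0 = 0.066 * [62320^(-0.2) - (62320 + 56626804)^(-0.2)]
P/P0 = 0.066 * [0.1099194 - 0.02813844] = 0.005397543
P = 3650 * 0.005397543 = 19.701 MW

19.701


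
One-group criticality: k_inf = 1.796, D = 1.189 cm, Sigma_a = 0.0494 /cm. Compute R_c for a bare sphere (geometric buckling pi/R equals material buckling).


L^2 = D / Sigma_a = 1.189 / 0.0494 = 24.06883 cm^2
B_m^2 = (k_inf - 1) / L^2 = (1.796 - 1) / 24.06883 = 0.03307182 /cm^2
For a bare sphere: B_g = pi/R, so R_c = pi / sqrt(B_m^2)
R_c = pi / sqrt(0.03307182) = 17.275 cm

17.275


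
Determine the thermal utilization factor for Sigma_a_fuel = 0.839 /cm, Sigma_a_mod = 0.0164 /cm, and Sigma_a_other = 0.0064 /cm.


f = Sigma_a_fuel / (Sigma_a_fuel + Sigma_a_mod + Sigma_a_other)
f = 0.839 / (0.839 + 0.0164 + 0.0064)
f = 0.97354

0.97354
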